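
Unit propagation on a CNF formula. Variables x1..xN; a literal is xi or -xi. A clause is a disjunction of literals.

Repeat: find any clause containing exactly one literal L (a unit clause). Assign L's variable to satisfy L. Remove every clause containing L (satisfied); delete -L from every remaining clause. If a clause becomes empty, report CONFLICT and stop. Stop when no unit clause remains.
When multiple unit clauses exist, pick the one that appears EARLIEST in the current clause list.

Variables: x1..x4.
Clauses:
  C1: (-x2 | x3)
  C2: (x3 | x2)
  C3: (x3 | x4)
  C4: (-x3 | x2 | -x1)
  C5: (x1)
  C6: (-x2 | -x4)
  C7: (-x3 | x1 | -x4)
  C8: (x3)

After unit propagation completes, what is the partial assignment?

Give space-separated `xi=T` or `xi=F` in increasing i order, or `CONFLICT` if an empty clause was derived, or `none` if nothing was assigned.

unit clause [1] forces x1=T; simplify:
  drop -1 from [-3, 2, -1] -> [-3, 2]
  satisfied 2 clause(s); 6 remain; assigned so far: [1]
unit clause [3] forces x3=T; simplify:
  drop -3 from [-3, 2] -> [2]
  satisfied 4 clause(s); 2 remain; assigned so far: [1, 3]
unit clause [2] forces x2=T; simplify:
  drop -2 from [-2, -4] -> [-4]
  satisfied 1 clause(s); 1 remain; assigned so far: [1, 2, 3]
unit clause [-4] forces x4=F; simplify:
  satisfied 1 clause(s); 0 remain; assigned so far: [1, 2, 3, 4]

Answer: x1=T x2=T x3=T x4=F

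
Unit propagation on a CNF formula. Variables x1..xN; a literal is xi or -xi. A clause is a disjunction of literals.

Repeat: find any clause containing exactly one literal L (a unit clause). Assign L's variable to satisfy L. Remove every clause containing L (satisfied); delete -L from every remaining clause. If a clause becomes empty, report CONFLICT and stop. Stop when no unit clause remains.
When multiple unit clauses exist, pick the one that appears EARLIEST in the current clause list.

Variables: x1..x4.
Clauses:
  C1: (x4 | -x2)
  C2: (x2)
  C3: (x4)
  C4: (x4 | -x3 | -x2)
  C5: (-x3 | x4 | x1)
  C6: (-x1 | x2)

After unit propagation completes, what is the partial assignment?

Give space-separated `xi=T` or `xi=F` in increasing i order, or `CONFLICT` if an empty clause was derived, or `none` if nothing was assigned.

Answer: x2=T x4=T

Derivation:
unit clause [2] forces x2=T; simplify:
  drop -2 from [4, -2] -> [4]
  drop -2 from [4, -3, -2] -> [4, -3]
  satisfied 2 clause(s); 4 remain; assigned so far: [2]
unit clause [4] forces x4=T; simplify:
  satisfied 4 clause(s); 0 remain; assigned so far: [2, 4]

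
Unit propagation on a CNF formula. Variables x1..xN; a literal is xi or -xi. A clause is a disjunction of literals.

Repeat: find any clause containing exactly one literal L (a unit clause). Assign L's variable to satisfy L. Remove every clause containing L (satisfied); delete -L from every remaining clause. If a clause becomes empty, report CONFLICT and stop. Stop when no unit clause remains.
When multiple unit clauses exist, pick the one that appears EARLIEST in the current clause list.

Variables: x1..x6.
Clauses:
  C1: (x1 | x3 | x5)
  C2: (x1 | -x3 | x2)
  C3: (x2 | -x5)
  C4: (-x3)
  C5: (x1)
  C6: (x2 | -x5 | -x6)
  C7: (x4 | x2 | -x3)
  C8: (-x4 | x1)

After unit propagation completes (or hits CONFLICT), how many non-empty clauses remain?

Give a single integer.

Answer: 2

Derivation:
unit clause [-3] forces x3=F; simplify:
  drop 3 from [1, 3, 5] -> [1, 5]
  satisfied 3 clause(s); 5 remain; assigned so far: [3]
unit clause [1] forces x1=T; simplify:
  satisfied 3 clause(s); 2 remain; assigned so far: [1, 3]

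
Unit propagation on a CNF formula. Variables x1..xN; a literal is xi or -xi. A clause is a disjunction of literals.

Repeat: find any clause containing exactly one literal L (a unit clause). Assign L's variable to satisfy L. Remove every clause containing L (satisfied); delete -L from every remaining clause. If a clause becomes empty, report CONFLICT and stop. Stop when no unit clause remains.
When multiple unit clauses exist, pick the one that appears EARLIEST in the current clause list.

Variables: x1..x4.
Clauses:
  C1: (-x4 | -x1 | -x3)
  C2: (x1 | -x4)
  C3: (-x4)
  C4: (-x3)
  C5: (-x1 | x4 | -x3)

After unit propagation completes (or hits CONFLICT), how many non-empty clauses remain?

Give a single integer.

unit clause [-4] forces x4=F; simplify:
  drop 4 from [-1, 4, -3] -> [-1, -3]
  satisfied 3 clause(s); 2 remain; assigned so far: [4]
unit clause [-3] forces x3=F; simplify:
  satisfied 2 clause(s); 0 remain; assigned so far: [3, 4]

Answer: 0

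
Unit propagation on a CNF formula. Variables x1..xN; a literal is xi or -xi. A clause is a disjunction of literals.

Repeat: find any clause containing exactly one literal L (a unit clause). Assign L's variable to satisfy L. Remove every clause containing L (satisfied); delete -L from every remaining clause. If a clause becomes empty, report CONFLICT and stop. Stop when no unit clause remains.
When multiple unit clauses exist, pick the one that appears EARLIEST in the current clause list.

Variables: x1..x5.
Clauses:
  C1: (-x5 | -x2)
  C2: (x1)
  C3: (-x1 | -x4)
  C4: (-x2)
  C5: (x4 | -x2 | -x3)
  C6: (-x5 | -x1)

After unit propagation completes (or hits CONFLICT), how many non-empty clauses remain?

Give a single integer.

unit clause [1] forces x1=T; simplify:
  drop -1 from [-1, -4] -> [-4]
  drop -1 from [-5, -1] -> [-5]
  satisfied 1 clause(s); 5 remain; assigned so far: [1]
unit clause [-4] forces x4=F; simplify:
  drop 4 from [4, -2, -3] -> [-2, -3]
  satisfied 1 clause(s); 4 remain; assigned so far: [1, 4]
unit clause [-2] forces x2=F; simplify:
  satisfied 3 clause(s); 1 remain; assigned so far: [1, 2, 4]
unit clause [-5] forces x5=F; simplify:
  satisfied 1 clause(s); 0 remain; assigned so far: [1, 2, 4, 5]

Answer: 0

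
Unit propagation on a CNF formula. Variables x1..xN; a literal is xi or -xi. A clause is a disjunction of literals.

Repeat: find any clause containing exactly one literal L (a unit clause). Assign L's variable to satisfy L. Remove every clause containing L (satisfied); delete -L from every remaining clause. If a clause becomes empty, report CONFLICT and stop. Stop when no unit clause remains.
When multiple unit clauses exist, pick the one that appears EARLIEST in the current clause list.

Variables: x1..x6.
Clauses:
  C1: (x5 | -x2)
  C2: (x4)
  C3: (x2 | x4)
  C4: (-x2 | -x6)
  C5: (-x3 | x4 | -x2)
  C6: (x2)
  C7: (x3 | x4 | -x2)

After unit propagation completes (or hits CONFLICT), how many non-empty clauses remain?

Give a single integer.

Answer: 0

Derivation:
unit clause [4] forces x4=T; simplify:
  satisfied 4 clause(s); 3 remain; assigned so far: [4]
unit clause [2] forces x2=T; simplify:
  drop -2 from [5, -2] -> [5]
  drop -2 from [-2, -6] -> [-6]
  satisfied 1 clause(s); 2 remain; assigned so far: [2, 4]
unit clause [5] forces x5=T; simplify:
  satisfied 1 clause(s); 1 remain; assigned so far: [2, 4, 5]
unit clause [-6] forces x6=F; simplify:
  satisfied 1 clause(s); 0 remain; assigned so far: [2, 4, 5, 6]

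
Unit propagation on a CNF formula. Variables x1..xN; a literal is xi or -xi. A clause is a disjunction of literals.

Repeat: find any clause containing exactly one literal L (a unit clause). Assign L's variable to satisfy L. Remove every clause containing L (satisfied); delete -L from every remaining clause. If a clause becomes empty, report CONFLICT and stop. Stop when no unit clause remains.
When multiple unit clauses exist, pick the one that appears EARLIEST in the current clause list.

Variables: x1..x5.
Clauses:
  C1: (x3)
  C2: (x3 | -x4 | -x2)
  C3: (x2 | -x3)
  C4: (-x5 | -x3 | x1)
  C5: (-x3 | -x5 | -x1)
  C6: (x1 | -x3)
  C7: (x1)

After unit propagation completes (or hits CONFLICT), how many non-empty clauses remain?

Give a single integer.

unit clause [3] forces x3=T; simplify:
  drop -3 from [2, -3] -> [2]
  drop -3 from [-5, -3, 1] -> [-5, 1]
  drop -3 from [-3, -5, -1] -> [-5, -1]
  drop -3 from [1, -3] -> [1]
  satisfied 2 clause(s); 5 remain; assigned so far: [3]
unit clause [2] forces x2=T; simplify:
  satisfied 1 clause(s); 4 remain; assigned so far: [2, 3]
unit clause [1] forces x1=T; simplify:
  drop -1 from [-5, -1] -> [-5]
  satisfied 3 clause(s); 1 remain; assigned so far: [1, 2, 3]
unit clause [-5] forces x5=F; simplify:
  satisfied 1 clause(s); 0 remain; assigned so far: [1, 2, 3, 5]

Answer: 0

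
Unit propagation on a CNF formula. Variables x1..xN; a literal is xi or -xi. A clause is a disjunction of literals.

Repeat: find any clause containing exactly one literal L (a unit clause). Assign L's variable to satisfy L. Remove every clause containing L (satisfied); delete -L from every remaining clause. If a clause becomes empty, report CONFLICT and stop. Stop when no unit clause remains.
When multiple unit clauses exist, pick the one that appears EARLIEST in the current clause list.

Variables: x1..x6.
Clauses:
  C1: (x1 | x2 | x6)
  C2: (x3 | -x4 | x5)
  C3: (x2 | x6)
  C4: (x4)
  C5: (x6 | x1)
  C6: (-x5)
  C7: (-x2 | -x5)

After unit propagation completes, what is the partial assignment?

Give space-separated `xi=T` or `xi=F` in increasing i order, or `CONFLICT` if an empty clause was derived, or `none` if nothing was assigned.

unit clause [4] forces x4=T; simplify:
  drop -4 from [3, -4, 5] -> [3, 5]
  satisfied 1 clause(s); 6 remain; assigned so far: [4]
unit clause [-5] forces x5=F; simplify:
  drop 5 from [3, 5] -> [3]
  satisfied 2 clause(s); 4 remain; assigned so far: [4, 5]
unit clause [3] forces x3=T; simplify:
  satisfied 1 clause(s); 3 remain; assigned so far: [3, 4, 5]

Answer: x3=T x4=T x5=F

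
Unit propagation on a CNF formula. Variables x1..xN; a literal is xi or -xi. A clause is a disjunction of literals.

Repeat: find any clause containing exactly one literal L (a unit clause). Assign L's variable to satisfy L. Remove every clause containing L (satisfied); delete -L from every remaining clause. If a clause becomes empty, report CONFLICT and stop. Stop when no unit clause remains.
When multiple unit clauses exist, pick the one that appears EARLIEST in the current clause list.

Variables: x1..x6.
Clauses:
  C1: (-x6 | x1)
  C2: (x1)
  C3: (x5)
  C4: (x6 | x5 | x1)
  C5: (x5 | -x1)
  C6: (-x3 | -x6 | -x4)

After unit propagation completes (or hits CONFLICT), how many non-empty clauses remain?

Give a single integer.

Answer: 1

Derivation:
unit clause [1] forces x1=T; simplify:
  drop -1 from [5, -1] -> [5]
  satisfied 3 clause(s); 3 remain; assigned so far: [1]
unit clause [5] forces x5=T; simplify:
  satisfied 2 clause(s); 1 remain; assigned so far: [1, 5]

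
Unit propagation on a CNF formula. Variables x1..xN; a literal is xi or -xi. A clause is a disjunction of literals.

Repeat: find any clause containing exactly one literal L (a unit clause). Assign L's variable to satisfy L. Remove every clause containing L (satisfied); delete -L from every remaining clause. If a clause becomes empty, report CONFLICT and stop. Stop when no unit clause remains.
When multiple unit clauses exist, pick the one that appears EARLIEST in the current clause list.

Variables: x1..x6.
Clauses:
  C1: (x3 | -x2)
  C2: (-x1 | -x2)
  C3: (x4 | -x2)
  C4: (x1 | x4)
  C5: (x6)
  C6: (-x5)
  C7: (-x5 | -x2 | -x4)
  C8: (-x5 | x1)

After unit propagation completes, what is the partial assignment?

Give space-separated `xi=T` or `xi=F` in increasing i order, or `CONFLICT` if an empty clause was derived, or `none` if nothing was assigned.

Answer: x5=F x6=T

Derivation:
unit clause [6] forces x6=T; simplify:
  satisfied 1 clause(s); 7 remain; assigned so far: [6]
unit clause [-5] forces x5=F; simplify:
  satisfied 3 clause(s); 4 remain; assigned so far: [5, 6]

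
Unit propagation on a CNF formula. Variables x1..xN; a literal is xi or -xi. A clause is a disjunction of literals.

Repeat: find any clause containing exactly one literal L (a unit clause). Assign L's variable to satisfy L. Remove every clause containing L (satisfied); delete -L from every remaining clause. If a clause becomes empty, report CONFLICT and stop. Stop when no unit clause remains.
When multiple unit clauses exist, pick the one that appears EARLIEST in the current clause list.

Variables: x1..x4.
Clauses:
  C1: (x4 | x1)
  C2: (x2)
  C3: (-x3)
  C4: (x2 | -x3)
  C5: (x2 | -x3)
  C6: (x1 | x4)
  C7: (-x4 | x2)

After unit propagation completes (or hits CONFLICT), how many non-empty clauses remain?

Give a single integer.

unit clause [2] forces x2=T; simplify:
  satisfied 4 clause(s); 3 remain; assigned so far: [2]
unit clause [-3] forces x3=F; simplify:
  satisfied 1 clause(s); 2 remain; assigned so far: [2, 3]

Answer: 2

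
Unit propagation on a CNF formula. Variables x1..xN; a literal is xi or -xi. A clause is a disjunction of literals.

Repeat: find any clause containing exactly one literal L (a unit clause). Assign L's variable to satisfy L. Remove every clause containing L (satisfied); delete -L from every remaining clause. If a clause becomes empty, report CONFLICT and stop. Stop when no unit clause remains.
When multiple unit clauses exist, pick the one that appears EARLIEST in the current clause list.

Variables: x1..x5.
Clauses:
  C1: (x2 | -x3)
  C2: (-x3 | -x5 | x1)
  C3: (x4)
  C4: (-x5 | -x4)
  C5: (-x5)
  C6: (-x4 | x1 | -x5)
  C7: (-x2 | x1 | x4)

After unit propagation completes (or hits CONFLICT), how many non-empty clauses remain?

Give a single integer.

Answer: 1

Derivation:
unit clause [4] forces x4=T; simplify:
  drop -4 from [-5, -4] -> [-5]
  drop -4 from [-4, 1, -5] -> [1, -5]
  satisfied 2 clause(s); 5 remain; assigned so far: [4]
unit clause [-5] forces x5=F; simplify:
  satisfied 4 clause(s); 1 remain; assigned so far: [4, 5]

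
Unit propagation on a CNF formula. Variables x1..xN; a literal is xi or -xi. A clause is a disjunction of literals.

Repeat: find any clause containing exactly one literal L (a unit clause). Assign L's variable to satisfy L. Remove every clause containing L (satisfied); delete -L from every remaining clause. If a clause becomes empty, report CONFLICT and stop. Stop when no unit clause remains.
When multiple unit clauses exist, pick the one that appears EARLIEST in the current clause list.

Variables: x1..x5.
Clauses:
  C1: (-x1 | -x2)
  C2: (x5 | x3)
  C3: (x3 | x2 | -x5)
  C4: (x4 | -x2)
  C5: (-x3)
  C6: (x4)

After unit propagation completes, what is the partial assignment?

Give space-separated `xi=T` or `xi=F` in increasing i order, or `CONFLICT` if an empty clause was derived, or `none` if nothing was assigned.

unit clause [-3] forces x3=F; simplify:
  drop 3 from [5, 3] -> [5]
  drop 3 from [3, 2, -5] -> [2, -5]
  satisfied 1 clause(s); 5 remain; assigned so far: [3]
unit clause [5] forces x5=T; simplify:
  drop -5 from [2, -5] -> [2]
  satisfied 1 clause(s); 4 remain; assigned so far: [3, 5]
unit clause [2] forces x2=T; simplify:
  drop -2 from [-1, -2] -> [-1]
  drop -2 from [4, -2] -> [4]
  satisfied 1 clause(s); 3 remain; assigned so far: [2, 3, 5]
unit clause [-1] forces x1=F; simplify:
  satisfied 1 clause(s); 2 remain; assigned so far: [1, 2, 3, 5]
unit clause [4] forces x4=T; simplify:
  satisfied 2 clause(s); 0 remain; assigned so far: [1, 2, 3, 4, 5]

Answer: x1=F x2=T x3=F x4=T x5=T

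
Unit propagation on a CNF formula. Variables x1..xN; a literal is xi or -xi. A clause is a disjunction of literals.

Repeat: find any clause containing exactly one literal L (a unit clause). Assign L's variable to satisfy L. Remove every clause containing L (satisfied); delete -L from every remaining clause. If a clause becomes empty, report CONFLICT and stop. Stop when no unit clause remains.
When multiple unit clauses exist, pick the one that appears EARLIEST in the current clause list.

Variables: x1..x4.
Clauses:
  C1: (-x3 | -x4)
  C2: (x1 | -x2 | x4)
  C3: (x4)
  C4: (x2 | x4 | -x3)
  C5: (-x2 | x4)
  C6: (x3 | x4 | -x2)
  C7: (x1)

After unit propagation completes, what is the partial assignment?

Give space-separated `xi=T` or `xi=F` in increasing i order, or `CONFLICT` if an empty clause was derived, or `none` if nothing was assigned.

unit clause [4] forces x4=T; simplify:
  drop -4 from [-3, -4] -> [-3]
  satisfied 5 clause(s); 2 remain; assigned so far: [4]
unit clause [-3] forces x3=F; simplify:
  satisfied 1 clause(s); 1 remain; assigned so far: [3, 4]
unit clause [1] forces x1=T; simplify:
  satisfied 1 clause(s); 0 remain; assigned so far: [1, 3, 4]

Answer: x1=T x3=F x4=T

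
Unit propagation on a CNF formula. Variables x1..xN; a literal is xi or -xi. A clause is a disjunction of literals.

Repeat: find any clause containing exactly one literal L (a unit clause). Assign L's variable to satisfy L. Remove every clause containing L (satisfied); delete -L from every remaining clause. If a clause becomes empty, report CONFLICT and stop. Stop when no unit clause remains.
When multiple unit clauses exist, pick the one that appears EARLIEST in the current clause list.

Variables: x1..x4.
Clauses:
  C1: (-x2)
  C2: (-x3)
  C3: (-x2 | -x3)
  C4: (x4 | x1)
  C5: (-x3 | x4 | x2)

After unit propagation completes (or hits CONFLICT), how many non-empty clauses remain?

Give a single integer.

Answer: 1

Derivation:
unit clause [-2] forces x2=F; simplify:
  drop 2 from [-3, 4, 2] -> [-3, 4]
  satisfied 2 clause(s); 3 remain; assigned so far: [2]
unit clause [-3] forces x3=F; simplify:
  satisfied 2 clause(s); 1 remain; assigned so far: [2, 3]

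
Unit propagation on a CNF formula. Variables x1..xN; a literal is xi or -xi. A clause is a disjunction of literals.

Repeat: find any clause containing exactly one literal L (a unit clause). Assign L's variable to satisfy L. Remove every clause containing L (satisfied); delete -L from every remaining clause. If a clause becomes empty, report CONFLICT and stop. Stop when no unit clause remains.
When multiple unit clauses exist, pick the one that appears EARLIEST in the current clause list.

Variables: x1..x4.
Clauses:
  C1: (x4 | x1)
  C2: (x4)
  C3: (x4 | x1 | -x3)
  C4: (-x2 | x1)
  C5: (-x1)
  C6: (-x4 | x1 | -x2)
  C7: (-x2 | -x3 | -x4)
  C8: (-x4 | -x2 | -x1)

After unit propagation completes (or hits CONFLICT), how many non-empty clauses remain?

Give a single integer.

Answer: 0

Derivation:
unit clause [4] forces x4=T; simplify:
  drop -4 from [-4, 1, -2] -> [1, -2]
  drop -4 from [-2, -3, -4] -> [-2, -3]
  drop -4 from [-4, -2, -1] -> [-2, -1]
  satisfied 3 clause(s); 5 remain; assigned so far: [4]
unit clause [-1] forces x1=F; simplify:
  drop 1 from [-2, 1] -> [-2]
  drop 1 from [1, -2] -> [-2]
  satisfied 2 clause(s); 3 remain; assigned so far: [1, 4]
unit clause [-2] forces x2=F; simplify:
  satisfied 3 clause(s); 0 remain; assigned so far: [1, 2, 4]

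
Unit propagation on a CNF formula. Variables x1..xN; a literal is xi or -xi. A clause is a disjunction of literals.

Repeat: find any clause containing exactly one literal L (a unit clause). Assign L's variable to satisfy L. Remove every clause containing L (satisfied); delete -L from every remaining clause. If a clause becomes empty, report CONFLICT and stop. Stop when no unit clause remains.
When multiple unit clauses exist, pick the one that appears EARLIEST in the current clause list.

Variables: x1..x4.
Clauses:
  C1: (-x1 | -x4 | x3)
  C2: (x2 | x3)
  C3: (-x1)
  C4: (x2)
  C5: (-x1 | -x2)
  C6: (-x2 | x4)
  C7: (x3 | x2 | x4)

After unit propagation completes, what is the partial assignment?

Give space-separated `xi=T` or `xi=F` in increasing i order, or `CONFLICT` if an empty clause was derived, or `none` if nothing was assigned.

unit clause [-1] forces x1=F; simplify:
  satisfied 3 clause(s); 4 remain; assigned so far: [1]
unit clause [2] forces x2=T; simplify:
  drop -2 from [-2, 4] -> [4]
  satisfied 3 clause(s); 1 remain; assigned so far: [1, 2]
unit clause [4] forces x4=T; simplify:
  satisfied 1 clause(s); 0 remain; assigned so far: [1, 2, 4]

Answer: x1=F x2=T x4=T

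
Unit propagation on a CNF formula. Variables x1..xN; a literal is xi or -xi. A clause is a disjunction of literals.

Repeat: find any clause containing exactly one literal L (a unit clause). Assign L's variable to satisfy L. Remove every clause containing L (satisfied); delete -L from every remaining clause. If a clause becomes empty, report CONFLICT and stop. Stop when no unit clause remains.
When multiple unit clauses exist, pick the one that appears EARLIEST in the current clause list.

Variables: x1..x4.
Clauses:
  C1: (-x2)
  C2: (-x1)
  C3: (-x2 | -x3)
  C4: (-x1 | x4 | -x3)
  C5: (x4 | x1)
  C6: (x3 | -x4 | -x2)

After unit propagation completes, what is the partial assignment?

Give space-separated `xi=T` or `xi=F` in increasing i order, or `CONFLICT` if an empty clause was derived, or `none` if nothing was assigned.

unit clause [-2] forces x2=F; simplify:
  satisfied 3 clause(s); 3 remain; assigned so far: [2]
unit clause [-1] forces x1=F; simplify:
  drop 1 from [4, 1] -> [4]
  satisfied 2 clause(s); 1 remain; assigned so far: [1, 2]
unit clause [4] forces x4=T; simplify:
  satisfied 1 clause(s); 0 remain; assigned so far: [1, 2, 4]

Answer: x1=F x2=F x4=T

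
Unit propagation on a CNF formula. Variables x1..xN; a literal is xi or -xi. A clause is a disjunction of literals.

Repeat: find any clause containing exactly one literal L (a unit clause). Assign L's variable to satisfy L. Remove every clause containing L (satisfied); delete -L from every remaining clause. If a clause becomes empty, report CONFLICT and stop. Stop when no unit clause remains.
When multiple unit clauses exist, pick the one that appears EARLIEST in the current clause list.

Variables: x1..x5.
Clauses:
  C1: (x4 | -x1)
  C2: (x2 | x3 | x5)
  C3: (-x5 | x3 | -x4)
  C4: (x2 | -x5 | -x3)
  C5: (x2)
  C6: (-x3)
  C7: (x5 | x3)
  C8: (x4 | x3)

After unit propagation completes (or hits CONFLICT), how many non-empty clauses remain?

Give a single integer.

Answer: 1

Derivation:
unit clause [2] forces x2=T; simplify:
  satisfied 3 clause(s); 5 remain; assigned so far: [2]
unit clause [-3] forces x3=F; simplify:
  drop 3 from [-5, 3, -4] -> [-5, -4]
  drop 3 from [5, 3] -> [5]
  drop 3 from [4, 3] -> [4]
  satisfied 1 clause(s); 4 remain; assigned so far: [2, 3]
unit clause [5] forces x5=T; simplify:
  drop -5 from [-5, -4] -> [-4]
  satisfied 1 clause(s); 3 remain; assigned so far: [2, 3, 5]
unit clause [-4] forces x4=F; simplify:
  drop 4 from [4, -1] -> [-1]
  drop 4 from [4] -> [] (empty!)
  satisfied 1 clause(s); 2 remain; assigned so far: [2, 3, 4, 5]
CONFLICT (empty clause)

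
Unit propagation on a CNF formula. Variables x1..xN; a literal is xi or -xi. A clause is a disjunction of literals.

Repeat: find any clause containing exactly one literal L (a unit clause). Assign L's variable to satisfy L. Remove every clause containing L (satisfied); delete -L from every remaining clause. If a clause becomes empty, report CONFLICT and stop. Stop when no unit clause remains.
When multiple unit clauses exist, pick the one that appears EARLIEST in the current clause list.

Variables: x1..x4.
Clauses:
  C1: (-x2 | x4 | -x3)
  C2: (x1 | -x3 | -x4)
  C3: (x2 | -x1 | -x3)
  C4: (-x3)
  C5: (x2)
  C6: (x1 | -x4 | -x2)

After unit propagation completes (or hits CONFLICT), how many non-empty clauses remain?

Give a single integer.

Answer: 1

Derivation:
unit clause [-3] forces x3=F; simplify:
  satisfied 4 clause(s); 2 remain; assigned so far: [3]
unit clause [2] forces x2=T; simplify:
  drop -2 from [1, -4, -2] -> [1, -4]
  satisfied 1 clause(s); 1 remain; assigned so far: [2, 3]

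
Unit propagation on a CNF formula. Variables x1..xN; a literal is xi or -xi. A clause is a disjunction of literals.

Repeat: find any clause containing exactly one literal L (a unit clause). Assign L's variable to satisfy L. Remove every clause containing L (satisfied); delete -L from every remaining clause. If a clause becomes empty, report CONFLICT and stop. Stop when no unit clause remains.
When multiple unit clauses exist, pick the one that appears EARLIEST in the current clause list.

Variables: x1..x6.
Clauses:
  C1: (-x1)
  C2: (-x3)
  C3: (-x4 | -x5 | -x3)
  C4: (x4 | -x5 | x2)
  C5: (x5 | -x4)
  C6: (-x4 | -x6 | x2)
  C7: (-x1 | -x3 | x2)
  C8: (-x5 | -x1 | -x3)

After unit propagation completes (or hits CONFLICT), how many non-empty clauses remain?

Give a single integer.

unit clause [-1] forces x1=F; simplify:
  satisfied 3 clause(s); 5 remain; assigned so far: [1]
unit clause [-3] forces x3=F; simplify:
  satisfied 2 clause(s); 3 remain; assigned so far: [1, 3]

Answer: 3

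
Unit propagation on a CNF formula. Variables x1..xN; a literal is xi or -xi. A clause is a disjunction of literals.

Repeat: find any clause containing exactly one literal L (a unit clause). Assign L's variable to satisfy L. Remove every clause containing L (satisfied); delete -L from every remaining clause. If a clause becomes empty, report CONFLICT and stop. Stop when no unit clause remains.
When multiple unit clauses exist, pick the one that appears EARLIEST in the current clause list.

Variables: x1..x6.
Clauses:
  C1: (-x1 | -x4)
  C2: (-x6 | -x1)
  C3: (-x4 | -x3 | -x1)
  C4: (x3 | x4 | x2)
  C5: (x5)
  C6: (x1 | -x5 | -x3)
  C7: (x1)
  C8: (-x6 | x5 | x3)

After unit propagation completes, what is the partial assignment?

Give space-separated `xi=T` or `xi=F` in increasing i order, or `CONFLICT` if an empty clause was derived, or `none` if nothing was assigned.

unit clause [5] forces x5=T; simplify:
  drop -5 from [1, -5, -3] -> [1, -3]
  satisfied 2 clause(s); 6 remain; assigned so far: [5]
unit clause [1] forces x1=T; simplify:
  drop -1 from [-1, -4] -> [-4]
  drop -1 from [-6, -1] -> [-6]
  drop -1 from [-4, -3, -1] -> [-4, -3]
  satisfied 2 clause(s); 4 remain; assigned so far: [1, 5]
unit clause [-4] forces x4=F; simplify:
  drop 4 from [3, 4, 2] -> [3, 2]
  satisfied 2 clause(s); 2 remain; assigned so far: [1, 4, 5]
unit clause [-6] forces x6=F; simplify:
  satisfied 1 clause(s); 1 remain; assigned so far: [1, 4, 5, 6]

Answer: x1=T x4=F x5=T x6=F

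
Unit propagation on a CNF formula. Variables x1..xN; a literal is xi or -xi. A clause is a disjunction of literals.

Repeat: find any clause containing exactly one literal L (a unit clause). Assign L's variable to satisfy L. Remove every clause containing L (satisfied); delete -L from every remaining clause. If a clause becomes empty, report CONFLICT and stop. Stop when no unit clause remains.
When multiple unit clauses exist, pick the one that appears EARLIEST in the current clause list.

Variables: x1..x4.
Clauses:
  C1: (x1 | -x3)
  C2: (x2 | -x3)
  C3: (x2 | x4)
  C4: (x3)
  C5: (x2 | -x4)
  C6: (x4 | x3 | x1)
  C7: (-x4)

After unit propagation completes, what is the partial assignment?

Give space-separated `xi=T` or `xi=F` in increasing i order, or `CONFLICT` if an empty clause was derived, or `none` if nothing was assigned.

Answer: x1=T x2=T x3=T x4=F

Derivation:
unit clause [3] forces x3=T; simplify:
  drop -3 from [1, -3] -> [1]
  drop -3 from [2, -3] -> [2]
  satisfied 2 clause(s); 5 remain; assigned so far: [3]
unit clause [1] forces x1=T; simplify:
  satisfied 1 clause(s); 4 remain; assigned so far: [1, 3]
unit clause [2] forces x2=T; simplify:
  satisfied 3 clause(s); 1 remain; assigned so far: [1, 2, 3]
unit clause [-4] forces x4=F; simplify:
  satisfied 1 clause(s); 0 remain; assigned so far: [1, 2, 3, 4]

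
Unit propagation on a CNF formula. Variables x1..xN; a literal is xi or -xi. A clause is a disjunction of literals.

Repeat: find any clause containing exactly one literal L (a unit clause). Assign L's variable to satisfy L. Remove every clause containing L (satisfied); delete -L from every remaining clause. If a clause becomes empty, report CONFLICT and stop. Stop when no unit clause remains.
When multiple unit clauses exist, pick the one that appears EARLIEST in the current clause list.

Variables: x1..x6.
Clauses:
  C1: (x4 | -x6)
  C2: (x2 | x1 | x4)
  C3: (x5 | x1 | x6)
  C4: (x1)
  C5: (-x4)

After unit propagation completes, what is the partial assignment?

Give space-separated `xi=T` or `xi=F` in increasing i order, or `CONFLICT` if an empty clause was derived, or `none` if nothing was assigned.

Answer: x1=T x4=F x6=F

Derivation:
unit clause [1] forces x1=T; simplify:
  satisfied 3 clause(s); 2 remain; assigned so far: [1]
unit clause [-4] forces x4=F; simplify:
  drop 4 from [4, -6] -> [-6]
  satisfied 1 clause(s); 1 remain; assigned so far: [1, 4]
unit clause [-6] forces x6=F; simplify:
  satisfied 1 clause(s); 0 remain; assigned so far: [1, 4, 6]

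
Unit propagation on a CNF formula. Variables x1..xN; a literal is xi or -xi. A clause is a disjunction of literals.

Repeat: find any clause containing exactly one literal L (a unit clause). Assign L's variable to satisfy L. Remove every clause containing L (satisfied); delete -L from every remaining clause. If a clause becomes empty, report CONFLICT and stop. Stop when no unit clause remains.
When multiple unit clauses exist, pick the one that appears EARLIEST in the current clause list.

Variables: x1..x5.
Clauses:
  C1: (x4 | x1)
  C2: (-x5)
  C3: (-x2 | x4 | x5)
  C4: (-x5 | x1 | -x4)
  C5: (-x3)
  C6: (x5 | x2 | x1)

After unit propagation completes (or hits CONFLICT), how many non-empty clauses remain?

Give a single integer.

Answer: 3

Derivation:
unit clause [-5] forces x5=F; simplify:
  drop 5 from [-2, 4, 5] -> [-2, 4]
  drop 5 from [5, 2, 1] -> [2, 1]
  satisfied 2 clause(s); 4 remain; assigned so far: [5]
unit clause [-3] forces x3=F; simplify:
  satisfied 1 clause(s); 3 remain; assigned so far: [3, 5]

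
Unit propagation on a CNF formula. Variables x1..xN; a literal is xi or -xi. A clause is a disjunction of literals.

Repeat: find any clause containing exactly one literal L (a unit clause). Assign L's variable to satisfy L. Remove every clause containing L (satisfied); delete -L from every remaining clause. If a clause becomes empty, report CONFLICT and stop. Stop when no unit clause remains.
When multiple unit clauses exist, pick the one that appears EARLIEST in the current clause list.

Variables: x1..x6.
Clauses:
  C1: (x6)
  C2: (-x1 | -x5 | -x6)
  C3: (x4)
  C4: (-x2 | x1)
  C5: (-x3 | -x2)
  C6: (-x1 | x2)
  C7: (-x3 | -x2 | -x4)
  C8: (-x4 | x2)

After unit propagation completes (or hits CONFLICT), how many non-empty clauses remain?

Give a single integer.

Answer: 0

Derivation:
unit clause [6] forces x6=T; simplify:
  drop -6 from [-1, -5, -6] -> [-1, -5]
  satisfied 1 clause(s); 7 remain; assigned so far: [6]
unit clause [4] forces x4=T; simplify:
  drop -4 from [-3, -2, -4] -> [-3, -2]
  drop -4 from [-4, 2] -> [2]
  satisfied 1 clause(s); 6 remain; assigned so far: [4, 6]
unit clause [2] forces x2=T; simplify:
  drop -2 from [-2, 1] -> [1]
  drop -2 from [-3, -2] -> [-3]
  drop -2 from [-3, -2] -> [-3]
  satisfied 2 clause(s); 4 remain; assigned so far: [2, 4, 6]
unit clause [1] forces x1=T; simplify:
  drop -1 from [-1, -5] -> [-5]
  satisfied 1 clause(s); 3 remain; assigned so far: [1, 2, 4, 6]
unit clause [-5] forces x5=F; simplify:
  satisfied 1 clause(s); 2 remain; assigned so far: [1, 2, 4, 5, 6]
unit clause [-3] forces x3=F; simplify:
  satisfied 2 clause(s); 0 remain; assigned so far: [1, 2, 3, 4, 5, 6]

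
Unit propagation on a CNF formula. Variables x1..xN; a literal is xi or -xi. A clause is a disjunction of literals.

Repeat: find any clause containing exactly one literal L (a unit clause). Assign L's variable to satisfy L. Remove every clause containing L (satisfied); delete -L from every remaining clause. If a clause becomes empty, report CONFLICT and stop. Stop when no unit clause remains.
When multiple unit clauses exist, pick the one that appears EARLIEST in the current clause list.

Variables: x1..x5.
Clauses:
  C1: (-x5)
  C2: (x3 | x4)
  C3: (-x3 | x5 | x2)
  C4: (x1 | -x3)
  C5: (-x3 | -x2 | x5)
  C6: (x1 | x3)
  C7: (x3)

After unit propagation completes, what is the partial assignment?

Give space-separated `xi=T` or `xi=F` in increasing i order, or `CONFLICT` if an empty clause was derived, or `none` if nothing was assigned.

Answer: CONFLICT

Derivation:
unit clause [-5] forces x5=F; simplify:
  drop 5 from [-3, 5, 2] -> [-3, 2]
  drop 5 from [-3, -2, 5] -> [-3, -2]
  satisfied 1 clause(s); 6 remain; assigned so far: [5]
unit clause [3] forces x3=T; simplify:
  drop -3 from [-3, 2] -> [2]
  drop -3 from [1, -3] -> [1]
  drop -3 from [-3, -2] -> [-2]
  satisfied 3 clause(s); 3 remain; assigned so far: [3, 5]
unit clause [2] forces x2=T; simplify:
  drop -2 from [-2] -> [] (empty!)
  satisfied 1 clause(s); 2 remain; assigned so far: [2, 3, 5]
CONFLICT (empty clause)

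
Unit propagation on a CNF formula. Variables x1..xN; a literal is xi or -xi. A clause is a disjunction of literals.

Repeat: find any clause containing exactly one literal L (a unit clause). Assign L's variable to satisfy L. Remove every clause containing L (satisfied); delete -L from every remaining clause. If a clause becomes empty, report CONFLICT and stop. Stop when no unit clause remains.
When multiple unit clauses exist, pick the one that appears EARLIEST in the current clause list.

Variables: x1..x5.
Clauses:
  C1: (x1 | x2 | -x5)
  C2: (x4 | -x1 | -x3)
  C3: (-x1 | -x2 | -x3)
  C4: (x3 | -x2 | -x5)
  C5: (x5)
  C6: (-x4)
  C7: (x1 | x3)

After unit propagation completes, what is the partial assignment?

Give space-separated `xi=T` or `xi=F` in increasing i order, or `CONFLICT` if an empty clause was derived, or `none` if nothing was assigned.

Answer: x4=F x5=T

Derivation:
unit clause [5] forces x5=T; simplify:
  drop -5 from [1, 2, -5] -> [1, 2]
  drop -5 from [3, -2, -5] -> [3, -2]
  satisfied 1 clause(s); 6 remain; assigned so far: [5]
unit clause [-4] forces x4=F; simplify:
  drop 4 from [4, -1, -3] -> [-1, -3]
  satisfied 1 clause(s); 5 remain; assigned so far: [4, 5]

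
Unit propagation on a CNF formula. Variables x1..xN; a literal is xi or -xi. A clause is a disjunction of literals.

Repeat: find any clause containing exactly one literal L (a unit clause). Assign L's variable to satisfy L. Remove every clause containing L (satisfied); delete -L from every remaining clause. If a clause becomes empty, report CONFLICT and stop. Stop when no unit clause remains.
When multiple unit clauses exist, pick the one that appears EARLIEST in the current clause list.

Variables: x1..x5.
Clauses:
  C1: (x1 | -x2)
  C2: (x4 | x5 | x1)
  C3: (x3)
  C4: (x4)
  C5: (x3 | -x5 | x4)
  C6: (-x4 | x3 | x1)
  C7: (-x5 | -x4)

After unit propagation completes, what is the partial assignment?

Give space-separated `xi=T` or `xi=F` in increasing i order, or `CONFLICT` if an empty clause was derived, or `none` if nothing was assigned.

Answer: x3=T x4=T x5=F

Derivation:
unit clause [3] forces x3=T; simplify:
  satisfied 3 clause(s); 4 remain; assigned so far: [3]
unit clause [4] forces x4=T; simplify:
  drop -4 from [-5, -4] -> [-5]
  satisfied 2 clause(s); 2 remain; assigned so far: [3, 4]
unit clause [-5] forces x5=F; simplify:
  satisfied 1 clause(s); 1 remain; assigned so far: [3, 4, 5]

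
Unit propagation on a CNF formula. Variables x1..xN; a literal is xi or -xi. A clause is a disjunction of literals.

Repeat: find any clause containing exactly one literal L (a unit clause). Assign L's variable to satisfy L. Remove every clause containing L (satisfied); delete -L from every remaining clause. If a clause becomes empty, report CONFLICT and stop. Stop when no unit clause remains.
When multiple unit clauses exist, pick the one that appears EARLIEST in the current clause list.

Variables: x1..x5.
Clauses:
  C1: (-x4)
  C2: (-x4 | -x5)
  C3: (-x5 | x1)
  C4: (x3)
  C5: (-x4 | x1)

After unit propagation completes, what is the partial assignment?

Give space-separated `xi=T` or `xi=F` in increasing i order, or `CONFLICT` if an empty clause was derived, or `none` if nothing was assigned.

unit clause [-4] forces x4=F; simplify:
  satisfied 3 clause(s); 2 remain; assigned so far: [4]
unit clause [3] forces x3=T; simplify:
  satisfied 1 clause(s); 1 remain; assigned so far: [3, 4]

Answer: x3=T x4=F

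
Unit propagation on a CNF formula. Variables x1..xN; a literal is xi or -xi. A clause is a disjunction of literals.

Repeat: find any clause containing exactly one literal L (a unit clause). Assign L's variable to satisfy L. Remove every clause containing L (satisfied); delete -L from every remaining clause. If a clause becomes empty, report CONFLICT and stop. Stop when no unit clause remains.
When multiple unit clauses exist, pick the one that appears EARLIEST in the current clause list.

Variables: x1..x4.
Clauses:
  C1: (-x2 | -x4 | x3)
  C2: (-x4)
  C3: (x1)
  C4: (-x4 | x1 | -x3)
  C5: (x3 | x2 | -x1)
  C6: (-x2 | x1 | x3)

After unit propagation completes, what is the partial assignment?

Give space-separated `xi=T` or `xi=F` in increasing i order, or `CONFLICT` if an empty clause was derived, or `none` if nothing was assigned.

unit clause [-4] forces x4=F; simplify:
  satisfied 3 clause(s); 3 remain; assigned so far: [4]
unit clause [1] forces x1=T; simplify:
  drop -1 from [3, 2, -1] -> [3, 2]
  satisfied 2 clause(s); 1 remain; assigned so far: [1, 4]

Answer: x1=T x4=F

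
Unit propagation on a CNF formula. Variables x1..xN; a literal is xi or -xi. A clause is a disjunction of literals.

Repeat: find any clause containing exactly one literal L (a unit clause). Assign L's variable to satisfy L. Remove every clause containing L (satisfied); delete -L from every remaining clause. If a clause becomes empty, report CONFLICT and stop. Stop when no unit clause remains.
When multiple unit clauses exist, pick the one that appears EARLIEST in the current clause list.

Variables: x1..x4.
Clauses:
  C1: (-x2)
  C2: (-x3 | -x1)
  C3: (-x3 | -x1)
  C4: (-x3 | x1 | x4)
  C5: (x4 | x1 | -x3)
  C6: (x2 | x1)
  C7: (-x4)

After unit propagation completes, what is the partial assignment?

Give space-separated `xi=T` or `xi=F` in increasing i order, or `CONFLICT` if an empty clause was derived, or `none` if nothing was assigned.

unit clause [-2] forces x2=F; simplify:
  drop 2 from [2, 1] -> [1]
  satisfied 1 clause(s); 6 remain; assigned so far: [2]
unit clause [1] forces x1=T; simplify:
  drop -1 from [-3, -1] -> [-3]
  drop -1 from [-3, -1] -> [-3]
  satisfied 3 clause(s); 3 remain; assigned so far: [1, 2]
unit clause [-3] forces x3=F; simplify:
  satisfied 2 clause(s); 1 remain; assigned so far: [1, 2, 3]
unit clause [-4] forces x4=F; simplify:
  satisfied 1 clause(s); 0 remain; assigned so far: [1, 2, 3, 4]

Answer: x1=T x2=F x3=F x4=F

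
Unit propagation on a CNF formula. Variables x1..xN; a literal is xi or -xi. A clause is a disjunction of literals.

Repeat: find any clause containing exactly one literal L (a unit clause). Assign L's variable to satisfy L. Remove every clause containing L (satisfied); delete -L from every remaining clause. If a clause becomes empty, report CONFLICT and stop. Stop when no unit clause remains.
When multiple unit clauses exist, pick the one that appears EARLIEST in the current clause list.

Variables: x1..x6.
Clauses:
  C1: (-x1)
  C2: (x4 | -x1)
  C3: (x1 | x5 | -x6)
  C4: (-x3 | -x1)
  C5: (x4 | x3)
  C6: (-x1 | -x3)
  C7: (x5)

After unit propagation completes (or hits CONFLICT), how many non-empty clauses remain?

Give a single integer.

unit clause [-1] forces x1=F; simplify:
  drop 1 from [1, 5, -6] -> [5, -6]
  satisfied 4 clause(s); 3 remain; assigned so far: [1]
unit clause [5] forces x5=T; simplify:
  satisfied 2 clause(s); 1 remain; assigned so far: [1, 5]

Answer: 1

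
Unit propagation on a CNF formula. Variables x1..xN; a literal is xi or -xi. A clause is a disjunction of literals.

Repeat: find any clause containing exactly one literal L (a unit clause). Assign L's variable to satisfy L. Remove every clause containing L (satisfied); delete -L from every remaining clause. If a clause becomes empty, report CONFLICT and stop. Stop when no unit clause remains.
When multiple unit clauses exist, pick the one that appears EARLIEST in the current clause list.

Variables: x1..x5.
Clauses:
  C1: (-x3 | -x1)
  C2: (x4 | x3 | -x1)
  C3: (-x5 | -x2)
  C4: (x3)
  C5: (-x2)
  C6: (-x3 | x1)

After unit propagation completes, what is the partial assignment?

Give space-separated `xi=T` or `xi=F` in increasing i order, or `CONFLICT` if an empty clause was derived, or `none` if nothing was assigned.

Answer: CONFLICT

Derivation:
unit clause [3] forces x3=T; simplify:
  drop -3 from [-3, -1] -> [-1]
  drop -3 from [-3, 1] -> [1]
  satisfied 2 clause(s); 4 remain; assigned so far: [3]
unit clause [-1] forces x1=F; simplify:
  drop 1 from [1] -> [] (empty!)
  satisfied 1 clause(s); 3 remain; assigned so far: [1, 3]
CONFLICT (empty clause)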